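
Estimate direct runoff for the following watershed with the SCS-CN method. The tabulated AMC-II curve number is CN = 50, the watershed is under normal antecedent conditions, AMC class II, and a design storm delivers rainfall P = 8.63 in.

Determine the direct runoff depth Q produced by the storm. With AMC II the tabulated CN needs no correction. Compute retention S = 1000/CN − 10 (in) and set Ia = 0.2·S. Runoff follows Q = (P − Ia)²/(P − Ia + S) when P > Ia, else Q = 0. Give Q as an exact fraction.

AMC II — tabulated CN = 50 applies directly.
S = 1000/50 − 10 = 10 in ≈ 10.000 in
Ia = 0.2S: 0.2·10.000 = 2.000 in (exactly 2)
Since P=8.630 > Ia=2.000: effective rainfall P−Ia = 663/100 in
Q: (663/100)² ÷ (1663/100) = 439569/166300 in (≈ 2.643 in)

Q = 439569/166300 in ≈ 2.643 in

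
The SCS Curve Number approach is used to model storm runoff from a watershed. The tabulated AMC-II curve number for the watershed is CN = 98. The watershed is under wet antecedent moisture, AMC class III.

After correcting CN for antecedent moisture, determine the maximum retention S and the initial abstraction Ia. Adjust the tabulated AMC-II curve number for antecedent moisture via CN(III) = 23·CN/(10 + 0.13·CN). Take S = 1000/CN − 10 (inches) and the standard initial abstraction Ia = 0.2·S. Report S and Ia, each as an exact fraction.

S = 100/1127 in ≈ 0.089 in; Ia = 20/1127 in ≈ 0.018 in

CN(III) from CN(II)=98: (23·98)/(10 + 0.13·98) = 112700/1137 ≈ 99.120
Max retention: S = 1000/(112700/1137) − 10 = 100/1127 in (≈ 0.089 in)
Ia = 0.2S: 0.2·0.089 = 0.018 in (exactly 20/1127)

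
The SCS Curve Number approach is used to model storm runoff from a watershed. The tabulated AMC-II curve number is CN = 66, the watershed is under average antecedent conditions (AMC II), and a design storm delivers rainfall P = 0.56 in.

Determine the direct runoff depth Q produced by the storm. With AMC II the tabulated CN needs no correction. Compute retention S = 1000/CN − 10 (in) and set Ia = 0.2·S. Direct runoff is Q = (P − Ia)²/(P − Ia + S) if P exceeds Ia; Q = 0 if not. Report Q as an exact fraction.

Q = 0 in ≈ 0.000 in

AMC II — tabulated CN = 66 applies directly.
Max retention: S = 1000/66 − 10 = 170/33 in (≈ 5.152 in)
Ia = 0.2·(170/33) = 34/33 in ≈ 1.030 in
P = 0.560 ≤ Ia = 1.030 in: entire storm abstracted, Q = 0.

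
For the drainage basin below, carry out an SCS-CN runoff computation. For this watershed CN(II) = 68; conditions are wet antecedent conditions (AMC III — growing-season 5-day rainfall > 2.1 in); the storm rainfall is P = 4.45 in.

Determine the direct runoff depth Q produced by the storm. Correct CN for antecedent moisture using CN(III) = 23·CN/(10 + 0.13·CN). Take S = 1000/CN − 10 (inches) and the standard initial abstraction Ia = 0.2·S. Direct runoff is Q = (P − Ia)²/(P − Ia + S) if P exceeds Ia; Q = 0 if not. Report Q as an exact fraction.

CN(III) from CN(II)=68: (23·68)/(10 + 0.13·68) = 39100/471 ≈ 83.015
Retention S: 1000/CN − 10 with CN=83.015 → S = 800/391 ≈ 2.046 in
Ia = 0.2S: 0.2·2.046 = 0.409 in (exactly 160/391)
Excess rainfall: 4.450 − 0.409 = 4.041 in; P > Ia so Q > 0
Q = (31599/7820)²/((31599/7820) + 800/391) = (998496801/61152400)/(47599/7820) = 998496801/372224180 in ≈ 2.683 in

Q = 998496801/372224180 in ≈ 2.683 in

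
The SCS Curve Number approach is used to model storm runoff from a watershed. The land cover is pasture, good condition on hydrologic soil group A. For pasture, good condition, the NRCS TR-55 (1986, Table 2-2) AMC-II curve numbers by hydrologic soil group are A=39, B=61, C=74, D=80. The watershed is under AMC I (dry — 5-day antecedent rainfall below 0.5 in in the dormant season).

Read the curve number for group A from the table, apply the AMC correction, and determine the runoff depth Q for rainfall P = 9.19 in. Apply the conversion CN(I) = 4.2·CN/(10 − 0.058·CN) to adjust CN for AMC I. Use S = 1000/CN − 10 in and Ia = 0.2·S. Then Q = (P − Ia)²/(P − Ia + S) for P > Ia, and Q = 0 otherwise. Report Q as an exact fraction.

Q = 20352160921/261478935900 in ≈ 0.078 in

NRCS table: pasture, good condition, soil group A → CN(II) = 39
Dry (AMC I): CN(I) = 4.2·39/(10 − 0.058·39) = (819/5)/(3869/500) = 81900/3869 ≈ 21.168
S = 1000/(81900/3869) − 10 = 30500/819 in ≈ 37.241 in
Initial abstraction Ia = S/5 = (30500/819)/5 = 6100/819 ≈ 7.448 in
Excess rainfall: 9.190 − 7.448 = 1.742 in; P > Ia so Q > 0
Q = (142661/81900)²/((142661/81900) + 30500/819) = (20352160921/6707610000)/(3192661/81900) = 20352160921/261478935900 in ≈ 0.078 in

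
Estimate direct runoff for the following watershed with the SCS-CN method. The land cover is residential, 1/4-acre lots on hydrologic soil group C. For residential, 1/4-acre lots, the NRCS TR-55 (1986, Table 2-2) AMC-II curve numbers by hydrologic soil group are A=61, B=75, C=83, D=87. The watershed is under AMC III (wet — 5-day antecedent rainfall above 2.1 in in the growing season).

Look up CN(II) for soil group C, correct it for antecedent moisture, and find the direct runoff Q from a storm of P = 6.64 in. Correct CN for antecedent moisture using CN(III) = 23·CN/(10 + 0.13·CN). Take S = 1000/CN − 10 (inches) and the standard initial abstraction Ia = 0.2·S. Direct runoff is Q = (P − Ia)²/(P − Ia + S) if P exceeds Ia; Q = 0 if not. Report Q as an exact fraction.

Q = 47553429618/8373208075 in ≈ 5.679 in

NRCS table: residential, 1/4-acre lots, soil group C → CN(II) = 83
Wet (AMC III): CN(III) = 23·83/(10 + 0.13·83) = 1909/(2079/100) = 190900/2079 ≈ 91.823
Retention S: 1000/CN − 10 with CN=91.823 → S = 1700/1909 ≈ 0.891 in
Ia = 0.2·(1700/1909) = 340/1909 in ≈ 0.178 in
Since P=6.640 > Ia=0.178: effective rainfall P−Ia = 308394/47725 in
Q: (308394/47725)² ÷ (350894/47725) = 47553429618/8373208075 in (≈ 5.679 in)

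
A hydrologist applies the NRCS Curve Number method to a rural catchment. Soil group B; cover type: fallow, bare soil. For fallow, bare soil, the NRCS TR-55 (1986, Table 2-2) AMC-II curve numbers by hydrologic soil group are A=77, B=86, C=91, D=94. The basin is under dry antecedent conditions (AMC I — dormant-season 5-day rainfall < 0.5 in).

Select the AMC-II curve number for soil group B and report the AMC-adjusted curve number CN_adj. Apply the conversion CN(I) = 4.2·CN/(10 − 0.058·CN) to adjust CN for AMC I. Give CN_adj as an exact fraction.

CN_adj = 12900/179 ≈ 72.067

NRCS table: fallow, bare soil, soil group B → CN(II) = 86
Dry (AMC I): CN(I) = 4.2·86/(10 − 0.058·86) = (1806/5)/(1253/250) = 12900/179 ≈ 72.067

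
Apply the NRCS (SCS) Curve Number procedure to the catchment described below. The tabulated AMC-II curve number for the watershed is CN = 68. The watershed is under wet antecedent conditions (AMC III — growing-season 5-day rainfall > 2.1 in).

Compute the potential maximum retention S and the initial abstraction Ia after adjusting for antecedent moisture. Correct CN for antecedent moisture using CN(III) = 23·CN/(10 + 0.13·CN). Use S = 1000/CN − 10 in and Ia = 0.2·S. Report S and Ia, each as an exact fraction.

S = 800/391 in ≈ 2.046 in; Ia = 160/391 in ≈ 0.409 in

Adjust CN=68 to AMC III: 23·68/(10 + 0.13·68) → 1564 ÷ (471/25) = 39100/471 ≈ 83.015
Retention S: 1000/CN − 10 with CN=83.015 → S = 800/391 ≈ 2.046 in
Initial abstraction Ia = S/5 = (800/391)/5 = 160/391 ≈ 0.409 in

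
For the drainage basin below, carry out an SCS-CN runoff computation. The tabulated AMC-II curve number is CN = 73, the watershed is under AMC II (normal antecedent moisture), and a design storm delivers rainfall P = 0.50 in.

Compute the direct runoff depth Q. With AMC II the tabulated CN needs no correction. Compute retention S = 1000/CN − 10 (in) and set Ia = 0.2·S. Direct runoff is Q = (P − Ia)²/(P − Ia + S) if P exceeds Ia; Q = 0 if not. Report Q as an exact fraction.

AMC II — tabulated CN = 73 applies directly.
Max retention: S = 1000/73 − 10 = 270/73 in (≈ 3.699 in)
Ia = 0.2·(270/73) = 54/73 in ≈ 0.740 in
P = 0.500 ≤ Ia = 0.740 in: entire storm abstracted, Q = 0.

Q = 0 in ≈ 0.000 in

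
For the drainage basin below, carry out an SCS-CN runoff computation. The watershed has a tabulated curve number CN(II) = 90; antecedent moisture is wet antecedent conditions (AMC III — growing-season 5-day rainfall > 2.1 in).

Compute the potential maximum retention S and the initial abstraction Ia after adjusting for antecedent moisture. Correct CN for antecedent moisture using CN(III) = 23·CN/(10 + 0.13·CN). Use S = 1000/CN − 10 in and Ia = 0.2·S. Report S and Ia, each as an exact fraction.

Adjust CN=90 to AMC III: 23·90/(10 + 0.13·90) → 2070 ÷ (217/10) = 20700/217 ≈ 95.392
Max retention: S = 1000/(20700/217) − 10 = 100/207 in (≈ 0.483 in)
Initial abstraction Ia = S/5 = (100/207)/5 = 20/207 ≈ 0.097 in

S = 100/207 in ≈ 0.483 in; Ia = 20/207 in ≈ 0.097 in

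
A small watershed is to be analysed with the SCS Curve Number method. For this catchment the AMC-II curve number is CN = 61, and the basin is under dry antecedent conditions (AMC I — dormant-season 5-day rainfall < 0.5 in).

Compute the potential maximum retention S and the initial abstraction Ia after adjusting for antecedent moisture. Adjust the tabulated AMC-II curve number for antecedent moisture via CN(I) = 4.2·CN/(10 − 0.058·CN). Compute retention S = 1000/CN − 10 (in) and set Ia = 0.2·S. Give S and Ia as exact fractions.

CN(I) from CN(II)=61: (4.2·61)/(10 − 0.058·61) = 42700/1077 ≈ 39.647
Max retention: S = 1000/(42700/1077) − 10 = 6500/427 in (≈ 15.222 in)
Ia = 0.2·(6500/427) = 1300/427 in ≈ 3.044 in

S = 6500/427 in ≈ 15.222 in; Ia = 1300/427 in ≈ 3.044 in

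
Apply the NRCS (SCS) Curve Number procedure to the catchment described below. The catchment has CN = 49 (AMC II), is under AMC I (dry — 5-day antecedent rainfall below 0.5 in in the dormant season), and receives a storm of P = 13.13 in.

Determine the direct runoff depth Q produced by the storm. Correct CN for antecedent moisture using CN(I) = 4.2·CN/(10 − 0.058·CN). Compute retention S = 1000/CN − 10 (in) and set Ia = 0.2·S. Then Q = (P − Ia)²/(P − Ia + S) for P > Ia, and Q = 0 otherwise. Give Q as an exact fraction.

CN(I) from CN(II)=49: (4.2·49)/(10 − 0.058·49) = 34300/1193 ≈ 28.751
S = 1000/(34300/1193) − 10 = 8500/343 in ≈ 24.781 in
Initial abstraction Ia = S/5 = (8500/343)/5 = 1700/343 ≈ 4.956 in
Since P=13.130 > Ia=4.956: effective rainfall P−Ia = 280359/34300 in
Q = (280359/34300)²/((280359/34300) + 8500/343) = (78601168881/1176490000)/(1130359/34300) = 78601168881/38771313700 in ≈ 2.027 in

Q = 78601168881/38771313700 in ≈ 2.027 in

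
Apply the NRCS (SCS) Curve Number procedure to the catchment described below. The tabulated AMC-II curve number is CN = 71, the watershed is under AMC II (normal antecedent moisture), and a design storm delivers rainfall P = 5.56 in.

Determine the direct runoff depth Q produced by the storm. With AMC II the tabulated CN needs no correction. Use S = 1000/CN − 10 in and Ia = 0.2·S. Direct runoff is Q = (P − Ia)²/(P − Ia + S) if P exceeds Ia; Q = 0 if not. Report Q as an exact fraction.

Q = 70879561/27812475 in ≈ 2.548 in

CN(II) = 71; AMC II needs no correction.
Retention S: 1000/CN − 10 with CN=71.000 → S = 290/71 ≈ 4.085 in
Ia = 0.2S: 0.2·4.085 = 0.817 in (exactly 58/71)
Since P=5.560 > Ia=0.817: effective rainfall P−Ia = 8419/1775 in
Runoff Q = (P−Ia)²/(P−Ia+S) = (4.743)²/(4.743+4.085) = 70879561/27812475 ≈ 2.548 in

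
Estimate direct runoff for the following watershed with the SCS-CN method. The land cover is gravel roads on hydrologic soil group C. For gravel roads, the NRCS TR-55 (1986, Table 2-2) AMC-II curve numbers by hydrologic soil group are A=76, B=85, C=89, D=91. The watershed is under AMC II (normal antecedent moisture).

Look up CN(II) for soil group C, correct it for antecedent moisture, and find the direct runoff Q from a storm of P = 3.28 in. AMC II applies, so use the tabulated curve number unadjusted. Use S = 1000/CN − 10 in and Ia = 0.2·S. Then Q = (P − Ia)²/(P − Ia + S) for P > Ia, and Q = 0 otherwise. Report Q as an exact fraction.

Q = 22767752/10566525 in ≈ 2.155 in

NRCS table: gravel roads, soil group C → CN(II) = 89
AMC II — tabulated CN = 89 applies directly.
S = 1000/89 − 10 = 110/89 in ≈ 1.236 in
Ia = 0.2S: 0.2·1.236 = 0.247 in (exactly 22/89)
P − Ia = 3.280 − 0.247 = 6748/2225 ≈ 3.033 in (> 0, runoff occurs)
Q = (6748/2225)²/((6748/2225) + 110/89) = (45535504/4950625)/(9498/2225) = 22767752/10566525 in ≈ 2.155 in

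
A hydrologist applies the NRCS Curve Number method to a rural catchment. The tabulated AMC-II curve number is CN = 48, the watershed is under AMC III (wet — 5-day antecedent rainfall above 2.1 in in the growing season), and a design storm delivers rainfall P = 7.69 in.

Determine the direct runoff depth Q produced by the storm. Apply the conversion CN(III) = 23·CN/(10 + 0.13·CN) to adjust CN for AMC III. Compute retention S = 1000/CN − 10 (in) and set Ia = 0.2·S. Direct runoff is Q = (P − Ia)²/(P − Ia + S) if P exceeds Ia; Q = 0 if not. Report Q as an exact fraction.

Adjust CN=48 to AMC III: 23·48/(10 + 0.13·48) → 1104 ÷ (406/25) = 13800/203 ≈ 67.980
Retention S: 1000/CN − 10 with CN=67.980 → S = 325/69 ≈ 4.710 in
Ia = 0.2·(325/69) = 65/69 in ≈ 0.942 in
Excess rainfall: 7.690 − 0.942 = 6.748 in; P > Ia so Q > 0
Q = (46561/6900)²/((46561/6900) + 325/69) = (2167926721/47610000)/(79061/6900) = 2167926721/545520900 in ≈ 3.974 in

Q = 2167926721/545520900 in ≈ 3.974 in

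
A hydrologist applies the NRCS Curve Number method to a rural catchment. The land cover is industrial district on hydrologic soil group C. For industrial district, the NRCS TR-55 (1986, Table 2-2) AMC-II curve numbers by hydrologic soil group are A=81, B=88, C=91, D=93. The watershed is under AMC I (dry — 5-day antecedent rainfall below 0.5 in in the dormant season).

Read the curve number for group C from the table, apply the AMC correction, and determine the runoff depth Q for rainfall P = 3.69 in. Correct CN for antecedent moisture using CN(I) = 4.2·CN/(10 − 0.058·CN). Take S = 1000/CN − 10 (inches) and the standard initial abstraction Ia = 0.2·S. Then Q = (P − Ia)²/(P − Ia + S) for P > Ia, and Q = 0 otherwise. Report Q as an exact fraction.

Q = 14015577603/7538958700 in ≈ 1.859 in

NRCS table: industrial district, soil group C → CN(II) = 91
Dry (AMC I): CN(I) = 4.2·91/(10 − 0.058·91) = (1911/5)/(2361/500) = 63700/787 ≈ 80.940
Max retention: S = 1000/(63700/787) − 10 = 1500/637 in (≈ 2.355 in)
Initial abstraction Ia = S/5 = (1500/637)/5 = 300/637 ≈ 0.471 in
Since P=3.690 > Ia=0.471: effective rainfall P−Ia = 205053/63700 in
Runoff Q = (P−Ia)²/(P−Ia+S) = (3.219)²/(3.219+2.355) = 14015577603/7538958700 ≈ 1.859 in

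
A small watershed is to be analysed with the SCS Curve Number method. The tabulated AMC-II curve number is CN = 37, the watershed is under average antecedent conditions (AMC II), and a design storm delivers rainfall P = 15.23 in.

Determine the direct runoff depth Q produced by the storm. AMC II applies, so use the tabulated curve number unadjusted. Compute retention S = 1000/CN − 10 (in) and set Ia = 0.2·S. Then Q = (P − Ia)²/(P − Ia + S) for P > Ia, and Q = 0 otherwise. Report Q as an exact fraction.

Q = 1914150001/394978700 in ≈ 4.846 in

AMC II — tabulated CN = 37 applies directly.
S = 1000/37 − 10 = 630/37 in ≈ 17.027 in
Ia = 0.2S: 0.2·17.027 = 3.405 in (exactly 126/37)
Excess rainfall: 15.230 − 3.405 = 11.825 in; P > Ia so Q > 0
Q = (43751/3700)²/((43751/3700) + 630/37) = (1914150001/13690000)/(106751/3700) = 1914150001/394978700 in ≈ 4.846 in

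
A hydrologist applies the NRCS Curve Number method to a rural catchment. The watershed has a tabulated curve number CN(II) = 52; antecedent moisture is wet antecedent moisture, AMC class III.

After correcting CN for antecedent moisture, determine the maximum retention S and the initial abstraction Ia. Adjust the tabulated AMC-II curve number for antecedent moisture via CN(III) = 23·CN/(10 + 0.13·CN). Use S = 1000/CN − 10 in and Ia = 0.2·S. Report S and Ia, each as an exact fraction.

S = 1200/299 in ≈ 4.013 in; Ia = 240/299 in ≈ 0.803 in

CN(III) from CN(II)=52: (23·52)/(10 + 0.13·52) = 29900/419 ≈ 71.360
Retention S: 1000/CN − 10 with CN=71.360 → S = 1200/299 ≈ 4.013 in
Ia = 0.2·(1200/299) = 240/299 in ≈ 0.803 in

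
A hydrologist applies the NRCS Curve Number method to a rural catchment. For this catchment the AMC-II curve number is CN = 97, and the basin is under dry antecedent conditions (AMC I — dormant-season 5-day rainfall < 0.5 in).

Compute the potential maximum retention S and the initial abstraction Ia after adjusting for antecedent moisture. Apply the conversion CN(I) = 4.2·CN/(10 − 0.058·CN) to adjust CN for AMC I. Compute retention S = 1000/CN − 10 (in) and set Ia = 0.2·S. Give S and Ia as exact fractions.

S = 500/679 in ≈ 0.736 in; Ia = 100/679 in ≈ 0.147 in

Dry (AMC I): CN(I) = 4.2·97/(10 − 0.058·97) = (2037/5)/(2187/500) = 67900/729 ≈ 93.141
Max retention: S = 1000/(67900/729) − 10 = 500/679 in (≈ 0.736 in)
Initial abstraction Ia = S/5 = (500/679)/5 = 100/679 ≈ 0.147 in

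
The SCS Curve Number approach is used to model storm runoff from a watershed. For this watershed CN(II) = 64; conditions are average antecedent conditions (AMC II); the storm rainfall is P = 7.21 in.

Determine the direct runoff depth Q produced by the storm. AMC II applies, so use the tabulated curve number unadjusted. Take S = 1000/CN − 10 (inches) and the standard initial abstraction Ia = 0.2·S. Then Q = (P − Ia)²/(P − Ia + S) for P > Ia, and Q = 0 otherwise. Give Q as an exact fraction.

Q = 1481089/468400 in ≈ 3.162 in

CN(II) = 64; AMC II needs no correction.
Retention S: 1000/CN − 10 with CN=64.000 → S = 45/8 ≈ 5.625 in
Initial abstraction Ia = S/5 = (45/8)/5 = 9/8 ≈ 1.125 in
Since P=7.210 > Ia=1.125: effective rainfall P−Ia = 1217/200 in
Q: (1217/200)² ÷ (1171/100) = 1481089/468400 in (≈ 3.162 in)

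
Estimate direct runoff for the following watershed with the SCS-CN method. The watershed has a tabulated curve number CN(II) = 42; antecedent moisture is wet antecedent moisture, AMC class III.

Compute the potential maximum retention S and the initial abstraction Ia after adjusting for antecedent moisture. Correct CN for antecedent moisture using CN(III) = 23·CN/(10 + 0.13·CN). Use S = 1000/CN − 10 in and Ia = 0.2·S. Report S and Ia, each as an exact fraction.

S = 2900/483 in ≈ 6.004 in; Ia = 580/483 in ≈ 1.201 in

CN(III) from CN(II)=42: (23·42)/(10 + 0.13·42) = 48300/773 ≈ 62.484
S = 1000/(48300/773) − 10 = 2900/483 in ≈ 6.004 in
Ia = 0.2S: 0.2·6.004 = 1.201 in (exactly 580/483)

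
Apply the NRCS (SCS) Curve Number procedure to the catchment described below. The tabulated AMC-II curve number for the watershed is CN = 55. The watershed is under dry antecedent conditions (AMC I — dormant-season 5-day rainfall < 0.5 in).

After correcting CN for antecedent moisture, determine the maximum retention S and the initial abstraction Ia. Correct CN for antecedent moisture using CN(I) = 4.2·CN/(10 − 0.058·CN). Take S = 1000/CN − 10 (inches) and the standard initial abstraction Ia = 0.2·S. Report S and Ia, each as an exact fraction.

CN(I) from CN(II)=55: (4.2·55)/(10 − 0.058·55) = 7700/227 ≈ 33.921
S = 1000/(7700/227) − 10 = 1500/77 in ≈ 19.481 in
Initial abstraction Ia = S/5 = (1500/77)/5 = 300/77 ≈ 3.896 in

S = 1500/77 in ≈ 19.481 in; Ia = 300/77 in ≈ 3.896 in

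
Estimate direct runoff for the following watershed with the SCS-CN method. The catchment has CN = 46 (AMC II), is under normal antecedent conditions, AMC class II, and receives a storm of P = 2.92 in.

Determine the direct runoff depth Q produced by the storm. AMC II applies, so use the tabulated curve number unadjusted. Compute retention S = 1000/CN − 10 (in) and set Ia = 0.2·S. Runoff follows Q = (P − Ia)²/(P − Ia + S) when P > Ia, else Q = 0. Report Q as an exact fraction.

Q = 108241/4070425 in ≈ 0.027 in

CN(II) = 46; AMC II needs no correction.
Max retention: S = 1000/46 − 10 = 270/23 in (≈ 11.739 in)
Ia = 0.2S: 0.2·11.739 = 2.348 in (exactly 54/23)
Since P=2.920 > Ia=2.348: effective rainfall P−Ia = 329/575 in
Q = (329/575)²/((329/575) + 270/23) = (108241/330625)/(7079/575) = 108241/4070425 in ≈ 0.027 in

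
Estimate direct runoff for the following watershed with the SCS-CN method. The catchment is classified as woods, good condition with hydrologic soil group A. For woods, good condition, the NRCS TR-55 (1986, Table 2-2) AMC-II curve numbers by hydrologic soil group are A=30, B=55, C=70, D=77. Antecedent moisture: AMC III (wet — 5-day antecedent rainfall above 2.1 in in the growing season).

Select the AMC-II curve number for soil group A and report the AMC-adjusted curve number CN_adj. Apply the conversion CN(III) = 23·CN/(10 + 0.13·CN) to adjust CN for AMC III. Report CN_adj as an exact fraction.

NRCS table: woods, good condition, soil group A → CN(II) = 30
Adjust CN=30 to AMC III: 23·30/(10 + 0.13·30) → 690 ÷ (139/10) = 6900/139 ≈ 49.640

CN_adj = 6900/139 ≈ 49.640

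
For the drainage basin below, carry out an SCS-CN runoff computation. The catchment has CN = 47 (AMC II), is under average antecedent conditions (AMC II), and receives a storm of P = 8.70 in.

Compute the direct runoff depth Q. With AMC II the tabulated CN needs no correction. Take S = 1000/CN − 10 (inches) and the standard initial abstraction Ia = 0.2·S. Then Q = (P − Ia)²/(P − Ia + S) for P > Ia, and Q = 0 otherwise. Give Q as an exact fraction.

CN(II) = 47; AMC II needs no correction.
Retention S: 1000/CN − 10 with CN=47.000 → S = 530/47 ≈ 11.277 in
Ia = 0.2S: 0.2·11.277 = 2.255 in (exactly 106/47)
Since P=8.700 > Ia=2.255: effective rainfall P−Ia = 3029/470 in
Q = (3029/470)²/((3029/470) + 530/47) = (9174841/220900)/(8329/470) = 9174841/3914630 in ≈ 2.344 in

Q = 9174841/3914630 in ≈ 2.344 in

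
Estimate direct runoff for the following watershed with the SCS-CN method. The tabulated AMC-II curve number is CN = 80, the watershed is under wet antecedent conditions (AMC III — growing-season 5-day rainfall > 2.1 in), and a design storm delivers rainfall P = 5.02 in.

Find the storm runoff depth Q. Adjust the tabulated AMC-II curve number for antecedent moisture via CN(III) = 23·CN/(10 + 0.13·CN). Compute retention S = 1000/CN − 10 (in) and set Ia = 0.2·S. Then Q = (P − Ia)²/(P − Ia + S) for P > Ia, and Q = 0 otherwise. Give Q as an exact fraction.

Wet (AMC III): CN(III) = 23·80/(10 + 0.13·80) = 1840/(102/5) = 4600/51 ≈ 90.196
Max retention: S = 1000/(4600/51) − 10 = 25/23 in (≈ 1.087 in)
Initial abstraction Ia = S/5 = (25/23)/5 = 5/23 ≈ 0.217 in
Since P=5.020 > Ia=0.217: effective rainfall P−Ia = 5523/1150 in
Q: (5523/1150)² ÷ (6773/1150) = 30503529/7788950 in (≈ 3.916 in)

Q = 30503529/7788950 in ≈ 3.916 in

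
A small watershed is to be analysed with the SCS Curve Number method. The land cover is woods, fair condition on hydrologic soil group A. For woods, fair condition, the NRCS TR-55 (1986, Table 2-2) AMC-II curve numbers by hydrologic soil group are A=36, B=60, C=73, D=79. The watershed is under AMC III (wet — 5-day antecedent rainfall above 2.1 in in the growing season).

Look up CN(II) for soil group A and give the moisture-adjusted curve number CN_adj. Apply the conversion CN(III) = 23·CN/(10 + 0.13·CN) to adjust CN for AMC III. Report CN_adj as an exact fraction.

NRCS table: woods, fair condition, soil group A → CN(II) = 36
Adjust CN=36 to AMC III: 23·36/(10 + 0.13·36) → 828 ÷ (367/25) = 20700/367 ≈ 56.403

CN_adj = 20700/367 ≈ 56.403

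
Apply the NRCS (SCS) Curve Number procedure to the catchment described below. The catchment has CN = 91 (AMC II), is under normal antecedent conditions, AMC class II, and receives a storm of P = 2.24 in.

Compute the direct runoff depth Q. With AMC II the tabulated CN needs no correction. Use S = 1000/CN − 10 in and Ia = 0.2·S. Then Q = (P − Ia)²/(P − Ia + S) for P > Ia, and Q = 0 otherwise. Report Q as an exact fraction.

Q = 5396329/3922100 in ≈ 1.376 in

AMC II — tabulated CN = 91 applies directly.
Retention S: 1000/CN − 10 with CN=91.000 → S = 90/91 ≈ 0.989 in
Ia = 0.2S: 0.2·0.989 = 0.198 in (exactly 18/91)
Since P=2.240 > Ia=0.198: effective rainfall P−Ia = 4646/2275 in
Runoff Q = (P−Ia)²/(P−Ia+S) = (2.042)²/(2.042+0.989) = 5396329/3922100 ≈ 1.376 in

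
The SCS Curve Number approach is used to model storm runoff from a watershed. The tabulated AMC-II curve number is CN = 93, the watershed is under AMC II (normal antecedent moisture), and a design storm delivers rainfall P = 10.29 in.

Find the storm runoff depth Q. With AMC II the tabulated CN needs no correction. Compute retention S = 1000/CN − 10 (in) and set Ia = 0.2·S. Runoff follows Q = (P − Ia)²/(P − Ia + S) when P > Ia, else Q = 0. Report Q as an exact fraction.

Q = 1270274887/134580300 in ≈ 9.439 in

Average conditions: CN = 93 (no AMC adjustment).
Max retention: S = 1000/93 − 10 = 70/93 in (≈ 0.753 in)
Initial abstraction Ia = S/5 = (70/93)/5 = 14/93 ≈ 0.151 in
Excess rainfall: 10.290 − 0.151 = 10.139 in; P > Ia so Q > 0
Runoff Q = (P−Ia)²/(P−Ia+S) = (10.139)²/(10.139+0.753) = 1270274887/134580300 ≈ 9.439 in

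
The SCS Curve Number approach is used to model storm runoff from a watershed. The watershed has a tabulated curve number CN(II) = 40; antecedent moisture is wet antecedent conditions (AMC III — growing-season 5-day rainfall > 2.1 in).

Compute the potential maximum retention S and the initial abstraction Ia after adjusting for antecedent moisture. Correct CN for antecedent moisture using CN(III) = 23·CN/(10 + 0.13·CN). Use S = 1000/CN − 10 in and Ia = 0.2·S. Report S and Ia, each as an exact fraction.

Adjust CN=40 to AMC III: 23·40/(10 + 0.13·40) → 920 ÷ (76/5) = 1150/19 ≈ 60.526
S = 1000/(1150/19) − 10 = 150/23 in ≈ 6.522 in
Initial abstraction Ia = S/5 = (150/23)/5 = 30/23 ≈ 1.304 in

S = 150/23 in ≈ 6.522 in; Ia = 30/23 in ≈ 1.304 in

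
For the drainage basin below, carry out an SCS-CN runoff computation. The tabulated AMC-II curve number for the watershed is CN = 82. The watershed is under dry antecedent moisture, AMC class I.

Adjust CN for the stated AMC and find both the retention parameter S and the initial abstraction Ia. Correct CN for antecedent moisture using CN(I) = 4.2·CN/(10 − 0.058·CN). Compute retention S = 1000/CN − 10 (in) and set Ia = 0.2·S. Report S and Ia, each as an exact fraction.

CN(I) from CN(II)=82: (4.2·82)/(10 − 0.058·82) = 28700/437 ≈ 65.675
Max retention: S = 1000/(28700/437) − 10 = 1500/287 in (≈ 5.226 in)
Ia = 0.2·(1500/287) = 300/287 in ≈ 1.045 in

S = 1500/287 in ≈ 5.226 in; Ia = 300/287 in ≈ 1.045 in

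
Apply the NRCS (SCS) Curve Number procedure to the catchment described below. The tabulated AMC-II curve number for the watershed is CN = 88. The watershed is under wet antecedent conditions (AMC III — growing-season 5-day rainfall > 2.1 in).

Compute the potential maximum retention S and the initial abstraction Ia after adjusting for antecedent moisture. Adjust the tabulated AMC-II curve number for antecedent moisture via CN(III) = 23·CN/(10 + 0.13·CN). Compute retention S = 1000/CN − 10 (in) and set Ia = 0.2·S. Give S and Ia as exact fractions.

S = 150/253 in ≈ 0.593 in; Ia = 30/253 in ≈ 0.119 in

Adjust CN=88 to AMC III: 23·88/(10 + 0.13·88) → 2024 ÷ (536/25) = 6325/67 ≈ 94.403
Retention S: 1000/CN − 10 with CN=94.403 → S = 150/253 ≈ 0.593 in
Ia = 0.2·(150/253) = 30/253 in ≈ 0.119 in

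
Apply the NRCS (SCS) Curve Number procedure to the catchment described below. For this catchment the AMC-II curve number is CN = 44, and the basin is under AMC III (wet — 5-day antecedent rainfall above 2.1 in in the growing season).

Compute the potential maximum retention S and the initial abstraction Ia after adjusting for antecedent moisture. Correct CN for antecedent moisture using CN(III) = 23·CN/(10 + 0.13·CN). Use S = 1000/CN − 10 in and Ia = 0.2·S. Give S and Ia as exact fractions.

Wet (AMC III): CN(III) = 23·44/(10 + 0.13·44) = 1012/(393/25) = 25300/393 ≈ 64.377
Max retention: S = 1000/(25300/393) − 10 = 1400/253 in (≈ 5.534 in)
Ia = 0.2S: 0.2·5.534 = 1.107 in (exactly 280/253)

S = 1400/253 in ≈ 5.534 in; Ia = 280/253 in ≈ 1.107 in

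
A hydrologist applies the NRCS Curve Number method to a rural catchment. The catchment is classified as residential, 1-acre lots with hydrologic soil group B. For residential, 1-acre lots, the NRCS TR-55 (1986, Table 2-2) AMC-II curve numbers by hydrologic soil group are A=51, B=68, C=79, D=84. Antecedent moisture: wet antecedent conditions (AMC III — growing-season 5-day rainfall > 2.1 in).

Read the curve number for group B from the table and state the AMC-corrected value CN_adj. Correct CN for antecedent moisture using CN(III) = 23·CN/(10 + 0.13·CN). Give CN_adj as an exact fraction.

NRCS table: residential, 1-acre lots, soil group B → CN(II) = 68
Wet (AMC III): CN(III) = 23·68/(10 + 0.13·68) = 1564/(471/25) = 39100/471 ≈ 83.015

CN_adj = 39100/471 ≈ 83.015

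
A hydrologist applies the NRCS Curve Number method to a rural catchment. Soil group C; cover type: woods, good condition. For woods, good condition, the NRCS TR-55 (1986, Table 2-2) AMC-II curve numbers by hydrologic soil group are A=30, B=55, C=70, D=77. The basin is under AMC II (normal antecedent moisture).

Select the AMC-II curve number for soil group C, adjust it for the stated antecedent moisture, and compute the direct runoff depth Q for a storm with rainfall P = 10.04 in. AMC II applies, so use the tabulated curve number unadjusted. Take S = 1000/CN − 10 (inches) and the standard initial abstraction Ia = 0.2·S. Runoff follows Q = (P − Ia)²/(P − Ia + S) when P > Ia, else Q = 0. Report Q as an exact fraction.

NRCS table: woods, good condition, soil group C → CN(II) = 70
Average conditions: CN = 70 (no AMC adjustment).
S = 1000/70 − 10 = 30/7 in ≈ 4.286 in
Ia = 0.2·(30/7) = 6/7 in ≈ 0.857 in
Since P=10.040 > Ia=0.857: effective rainfall P−Ia = 1607/175 in
Q: (1607/175)² ÷ (2357/175) = 2582449/412475 in (≈ 6.261 in)

Q = 2582449/412475 in ≈ 6.261 in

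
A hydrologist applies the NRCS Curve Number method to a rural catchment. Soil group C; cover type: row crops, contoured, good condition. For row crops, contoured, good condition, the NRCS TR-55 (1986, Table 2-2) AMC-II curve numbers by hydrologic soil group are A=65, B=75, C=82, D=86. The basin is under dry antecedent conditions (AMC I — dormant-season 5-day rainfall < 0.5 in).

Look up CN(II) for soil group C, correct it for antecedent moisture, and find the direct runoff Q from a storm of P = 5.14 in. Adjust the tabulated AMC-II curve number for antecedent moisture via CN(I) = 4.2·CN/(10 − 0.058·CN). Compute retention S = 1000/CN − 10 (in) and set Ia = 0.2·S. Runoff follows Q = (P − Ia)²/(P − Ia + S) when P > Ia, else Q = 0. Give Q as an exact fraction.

Q = 3452620081/1919441650 in ≈ 1.799 in

NRCS table: row crops, contoured, good condition, soil group C → CN(II) = 82
Adjust CN=82 to AMC I: 4.2·82/(10 − 0.058·82) → (1722/5) ÷ (1311/250) = 28700/437 ≈ 65.675
Retention S: 1000/CN − 10 with CN=65.675 → S = 1500/287 ≈ 5.226 in
Ia = 0.2S: 0.2·5.226 = 1.045 in (exactly 300/287)
Excess rainfall: 5.140 − 1.045 = 4.095 in; P > Ia so Q > 0
Q = (58759/14350)²/((58759/14350) + 1500/287) = (3452620081/205922500)/(133759/14350) = 3452620081/1919441650 in ≈ 1.799 in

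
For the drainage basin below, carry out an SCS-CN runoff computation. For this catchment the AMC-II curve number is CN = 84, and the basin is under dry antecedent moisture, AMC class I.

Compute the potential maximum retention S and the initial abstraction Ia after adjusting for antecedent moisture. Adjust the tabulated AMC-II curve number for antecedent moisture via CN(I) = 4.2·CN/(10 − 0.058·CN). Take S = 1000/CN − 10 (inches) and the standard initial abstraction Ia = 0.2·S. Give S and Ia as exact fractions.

Dry (AMC I): CN(I) = 4.2·84/(10 − 0.058·84) = (1764/5)/(641/125) = 44100/641 ≈ 68.799
S = 1000/(44100/641) − 10 = 2000/441 in ≈ 4.535 in
Ia = 0.2S: 0.2·4.535 = 0.907 in (exactly 400/441)

S = 2000/441 in ≈ 4.535 in; Ia = 400/441 in ≈ 0.907 in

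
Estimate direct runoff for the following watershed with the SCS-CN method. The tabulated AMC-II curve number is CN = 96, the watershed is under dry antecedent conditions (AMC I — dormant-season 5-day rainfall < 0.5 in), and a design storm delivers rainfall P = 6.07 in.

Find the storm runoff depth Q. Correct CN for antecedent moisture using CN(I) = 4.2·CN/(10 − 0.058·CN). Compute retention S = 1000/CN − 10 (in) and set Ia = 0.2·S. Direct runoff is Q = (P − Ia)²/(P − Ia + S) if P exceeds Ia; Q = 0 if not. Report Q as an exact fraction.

Q = 1368334081/272418300 in ≈ 5.023 in

Adjust CN=96 to AMC I: 4.2·96/(10 − 0.058·96) → (2016/5) ÷ (554/125) = 25200/277 ≈ 90.975
Retention S: 1000/CN − 10 with CN=90.975 → S = 125/126 ≈ 0.992 in
Ia = 0.2·(125/126) = 25/126 in ≈ 0.198 in
Since P=6.070 > Ia=0.198: effective rainfall P−Ia = 36991/6300 in
Runoff Q = (P−Ia)²/(P−Ia+S) = (5.872)²/(5.872+0.992) = 1368334081/272418300 ≈ 5.023 in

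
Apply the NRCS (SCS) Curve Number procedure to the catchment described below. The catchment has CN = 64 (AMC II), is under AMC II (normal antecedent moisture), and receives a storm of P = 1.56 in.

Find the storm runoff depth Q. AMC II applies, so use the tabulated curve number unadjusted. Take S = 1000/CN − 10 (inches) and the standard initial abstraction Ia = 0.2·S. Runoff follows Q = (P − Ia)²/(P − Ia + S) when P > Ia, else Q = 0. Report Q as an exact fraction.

Q = 2523/80800 in ≈ 0.031 in

CN(II) = 64; AMC II needs no correction.
Max retention: S = 1000/64 − 10 = 45/8 in (≈ 5.625 in)
Ia = 0.2S: 0.2·5.625 = 1.125 in (exactly 9/8)
Since P=1.560 > Ia=1.125: effective rainfall P−Ia = 87/200 in
Q: (87/200)² ÷ (303/50) = 2523/80800 in (≈ 0.031 in)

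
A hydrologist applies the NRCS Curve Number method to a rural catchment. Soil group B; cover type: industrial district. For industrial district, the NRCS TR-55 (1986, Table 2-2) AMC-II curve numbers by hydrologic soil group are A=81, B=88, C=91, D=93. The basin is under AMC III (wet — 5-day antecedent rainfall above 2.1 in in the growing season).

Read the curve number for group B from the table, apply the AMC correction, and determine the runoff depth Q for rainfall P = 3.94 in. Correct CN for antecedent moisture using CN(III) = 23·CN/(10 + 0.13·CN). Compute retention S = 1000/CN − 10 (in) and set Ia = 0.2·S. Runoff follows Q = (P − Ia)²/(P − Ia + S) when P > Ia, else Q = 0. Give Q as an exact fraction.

NRCS table: industrial district, soil group B → CN(II) = 88
CN(III) from CN(II)=88: (23·88)/(10 + 0.13·88) = 6325/67 ≈ 94.403
Retention S: 1000/CN − 10 with CN=94.403 → S = 150/253 ≈ 0.593 in
Initial abstraction Ia = S/5 = (150/253)/5 = 30/253 ≈ 0.119 in
Since P=3.940 > Ia=0.119: effective rainfall P−Ia = 48341/12650 in
Q = (48341/12650)²/((48341/12650) + 150/253) = (2336852281/160022500)/(55841/12650) = 2336852281/706388650 in ≈ 3.308 in

Q = 2336852281/706388650 in ≈ 3.308 in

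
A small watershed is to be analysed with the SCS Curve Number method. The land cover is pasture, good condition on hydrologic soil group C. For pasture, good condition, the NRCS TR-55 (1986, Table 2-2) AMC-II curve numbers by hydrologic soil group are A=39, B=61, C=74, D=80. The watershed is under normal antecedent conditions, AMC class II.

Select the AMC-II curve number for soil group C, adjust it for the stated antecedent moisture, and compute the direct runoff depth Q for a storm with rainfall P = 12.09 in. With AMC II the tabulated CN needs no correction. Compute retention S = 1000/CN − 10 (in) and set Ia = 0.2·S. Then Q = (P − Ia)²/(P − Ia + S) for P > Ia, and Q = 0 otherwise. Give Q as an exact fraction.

Q = 136553053/15691700 in ≈ 8.702 in

NRCS table: pasture, good condition, soil group C → CN(II) = 74
Average conditions: CN = 74 (no AMC adjustment).
Retention S: 1000/CN − 10 with CN=74.000 → S = 130/37 ≈ 3.514 in
Ia = 0.2·(130/37) = 26/37 in ≈ 0.703 in
P − Ia = 12.090 − 0.703 = 42133/3700 ≈ 11.387 in (> 0, runoff occurs)
Q: (42133/3700)² ÷ (55133/3700) = 136553053/15691700 in (≈ 8.702 in)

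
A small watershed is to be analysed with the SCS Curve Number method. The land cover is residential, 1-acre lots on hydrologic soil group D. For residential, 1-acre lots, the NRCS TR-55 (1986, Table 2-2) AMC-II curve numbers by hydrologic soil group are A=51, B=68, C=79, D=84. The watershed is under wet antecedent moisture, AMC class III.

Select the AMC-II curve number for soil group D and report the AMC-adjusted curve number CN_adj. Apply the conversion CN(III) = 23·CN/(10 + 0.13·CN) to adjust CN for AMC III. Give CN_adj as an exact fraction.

NRCS table: residential, 1-acre lots, soil group D → CN(II) = 84
Wet (AMC III): CN(III) = 23·84/(10 + 0.13·84) = 1932/(523/25) = 48300/523 ≈ 92.352

CN_adj = 48300/523 ≈ 92.352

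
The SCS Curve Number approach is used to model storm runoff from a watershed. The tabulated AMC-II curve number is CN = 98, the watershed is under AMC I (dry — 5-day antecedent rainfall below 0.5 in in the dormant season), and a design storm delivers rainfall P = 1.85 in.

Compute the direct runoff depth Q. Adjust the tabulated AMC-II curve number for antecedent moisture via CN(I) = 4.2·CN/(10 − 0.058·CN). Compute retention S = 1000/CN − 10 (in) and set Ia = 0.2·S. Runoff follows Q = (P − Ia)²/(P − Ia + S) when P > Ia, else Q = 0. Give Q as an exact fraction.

Dry (AMC I): CN(I) = 4.2·98/(10 − 0.058·98) = (2058/5)/(1079/250) = 102900/1079 ≈ 95.366
Retention S: 1000/CN − 10 with CN=95.366 → S = 500/1029 ≈ 0.486 in
Ia = 0.2S: 0.2·0.486 = 0.097 in (exactly 100/1029)
Since P=1.850 > Ia=0.097: effective rainfall P−Ia = 36073/20580 in
Q = (36073/20580)²/((36073/20580) + 500/1029) = (1301261329/423536400)/(46073/20580) = 1301261329/948182340 in ≈ 1.372 in

Q = 1301261329/948182340 in ≈ 1.372 in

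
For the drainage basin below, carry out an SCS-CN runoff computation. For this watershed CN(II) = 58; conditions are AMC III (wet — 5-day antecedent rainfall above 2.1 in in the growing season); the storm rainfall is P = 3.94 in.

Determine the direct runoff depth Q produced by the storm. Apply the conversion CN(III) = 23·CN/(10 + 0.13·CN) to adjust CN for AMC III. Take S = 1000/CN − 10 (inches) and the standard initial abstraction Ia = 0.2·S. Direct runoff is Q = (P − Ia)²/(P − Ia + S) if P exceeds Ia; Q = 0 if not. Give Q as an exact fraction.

Q = 12187939201/7183556650 in ≈ 1.697 in

Adjust CN=58 to AMC III: 23·58/(10 + 0.13·58) → 1334 ÷ (877/50) = 66700/877 ≈ 76.055
S = 1000/(66700/877) − 10 = 2100/667 in ≈ 3.148 in
Initial abstraction Ia = S/5 = (2100/667)/5 = 420/667 ≈ 0.630 in
Excess rainfall: 3.940 − 0.630 = 3.310 in; P > Ia so Q > 0
Runoff Q = (P−Ia)²/(P−Ia+S) = (3.310)²/(3.310+3.148) = 12187939201/7183556650 ≈ 1.697 in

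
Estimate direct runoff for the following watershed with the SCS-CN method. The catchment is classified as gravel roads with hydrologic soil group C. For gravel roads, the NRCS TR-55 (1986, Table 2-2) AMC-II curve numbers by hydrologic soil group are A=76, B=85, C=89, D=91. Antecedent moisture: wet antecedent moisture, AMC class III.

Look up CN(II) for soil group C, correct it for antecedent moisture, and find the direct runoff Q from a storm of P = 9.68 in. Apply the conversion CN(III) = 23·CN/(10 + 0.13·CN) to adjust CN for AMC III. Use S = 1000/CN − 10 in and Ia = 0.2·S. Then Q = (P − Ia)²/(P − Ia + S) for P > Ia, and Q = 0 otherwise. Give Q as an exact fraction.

Q = 10908024358/1203482475 in ≈ 9.064 in

NRCS table: gravel roads, soil group C → CN(II) = 89
CN(III) from CN(II)=89: (23·89)/(10 + 0.13·89) = 204700/2157 ≈ 94.900
S = 1000/(204700/2157) − 10 = 1100/2047 in ≈ 0.537 in
Initial abstraction Ia = S/5 = (1100/2047)/5 = 220/2047 ≈ 0.107 in
Since P=9.680 > Ia=0.107: effective rainfall P−Ia = 489874/51175 in
Q: (489874/51175)² ÷ (517374/51175) = 10908024358/1203482475 in (≈ 9.064 in)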